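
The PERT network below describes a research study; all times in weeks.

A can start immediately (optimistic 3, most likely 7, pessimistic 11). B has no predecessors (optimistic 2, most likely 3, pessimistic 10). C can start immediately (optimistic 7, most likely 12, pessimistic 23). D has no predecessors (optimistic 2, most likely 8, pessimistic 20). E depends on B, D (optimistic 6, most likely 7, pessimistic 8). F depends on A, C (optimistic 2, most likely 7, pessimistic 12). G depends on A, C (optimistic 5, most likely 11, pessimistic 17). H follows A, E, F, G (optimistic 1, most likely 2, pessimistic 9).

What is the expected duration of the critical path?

27 weeks

te_A = (3 + 4·7 + 11)/6 = 42/6 = 7
te_B = (2 + 4·3 + 10)/6 = 24/6 = 4
te_C = (7 + 4·12 + 23)/6 = 78/6 = 13
te_D = (2 + 4·8 + 20)/6 = 54/6 = 9
te_E = (6 + 4·7 + 8)/6 = 42/6 = 7
te_F = (2 + 4·7 + 12)/6 = 42/6 = 7
te_G = (5 + 4·11 + 17)/6 = 66/6 = 11
te_H = (1 + 4·2 + 9)/6 = 18/6 = 3

Forward pass:
ES_A = 0; EF_A = 7
ES_B = 0; EF_B = 4
ES_C = 0; EF_C = 13
ES_D = 0; EF_D = 9
ES_E = max(EF_B=4, EF_D=9) = 9; EF_E = 9+7 = 16
ES_F = max(EF_A=7, EF_C=13) = 13; EF_F = 13+7 = 20
ES_G = max(EF_A=7, EF_C=13) = 13; EF_G = 13+11 = 24
ES_H = max(EF_A=7, EF_E=16, EF_F=20, EF_G=24) = 24; EF_H = 24+3 = 27
Expected project duration μ = 27 weeks. Critical path: C → G → H.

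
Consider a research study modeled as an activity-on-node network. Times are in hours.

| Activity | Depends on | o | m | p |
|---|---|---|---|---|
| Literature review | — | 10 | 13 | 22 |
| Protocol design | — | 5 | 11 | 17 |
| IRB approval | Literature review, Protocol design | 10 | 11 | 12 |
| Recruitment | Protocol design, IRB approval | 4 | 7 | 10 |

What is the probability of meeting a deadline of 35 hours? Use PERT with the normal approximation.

te_Literature review = (10 + 4·13 + 22)/6 = 84/6 = 14; σ²_Literature review = ((22−10)/6)² = 4.000
te_Protocol design = (5 + 4·11 + 17)/6 = 66/6 = 11; σ²_Protocol design = ((17−5)/6)² = 4.000
te_IRB approval = (10 + 4·11 + 12)/6 = 66/6 = 11; σ²_IRB approval = ((12−10)/6)² = 0.111
te_Recruitment = (4 + 4·7 + 10)/6 = 42/6 = 7; σ²_Recruitment = ((10−4)/6)² = 1.000

Forward pass:
ES_Literature review = 0; EF_Literature review = 14
ES_Protocol design = 0; EF_Protocol design = 11
ES_IRB approval = max(EF_Literature review=14, EF_Protocol design=11) = 14; EF_IRB approval = 14+11 = 25
ES_Recruitment = max(EF_Protocol design=11, EF_IRB approval=25) = 25; EF_Recruitment = 25+7 = 32
Expected project duration μ = 32 hours. Critical path: Literature review → IRB approval → Recruitment.

Variance along critical path = 4.000 + 0.111 + 1.000 = 5.111; σ = √5.111 = 2.261 hours.
Z = (35 − 32) / 2.261 = 1.327
P(T ≤ 35) = Φ(1.327) ≈ 0.908

0.908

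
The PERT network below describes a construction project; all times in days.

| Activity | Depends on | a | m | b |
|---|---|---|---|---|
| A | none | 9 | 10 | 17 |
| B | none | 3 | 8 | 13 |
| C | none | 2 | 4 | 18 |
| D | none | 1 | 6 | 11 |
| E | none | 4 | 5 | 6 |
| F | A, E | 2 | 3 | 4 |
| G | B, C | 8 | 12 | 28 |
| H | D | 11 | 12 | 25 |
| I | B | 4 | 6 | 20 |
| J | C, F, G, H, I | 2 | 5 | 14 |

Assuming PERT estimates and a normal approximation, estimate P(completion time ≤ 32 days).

0.828

te_A = (9 + 4·10 + 17)/6 = 66/6 = 11; σ²_A = ((17−9)/6)² = 1.778
te_B = (3 + 4·8 + 13)/6 = 48/6 = 8; σ²_B = ((13−3)/6)² = 2.778
te_C = (2 + 4·4 + 18)/6 = 36/6 = 6; σ²_C = ((18−2)/6)² = 7.111
te_D = (1 + 4·6 + 11)/6 = 36/6 = 6; σ²_D = ((11−1)/6)² = 2.778
te_E = (4 + 4·5 + 6)/6 = 30/6 = 5; σ²_E = ((6−4)/6)² = 0.111
te_F = (2 + 4·3 + 4)/6 = 18/6 = 3; σ²_F = ((4−2)/6)² = 0.111
te_G = (8 + 4·12 + 28)/6 = 84/6 = 14; σ²_G = ((28−8)/6)² = 11.111
te_H = (11 + 4·12 + 25)/6 = 84/6 = 14; σ²_H = ((25−11)/6)² = 5.444
te_I = (4 + 4·6 + 20)/6 = 48/6 = 8; σ²_I = ((20−4)/6)² = 7.111
te_J = (2 + 4·5 + 14)/6 = 36/6 = 6; σ²_J = ((14−2)/6)² = 4.000

Forward pass:
ES_A = 0; EF_A = 11
ES_B = 0; EF_B = 8
ES_C = 0; EF_C = 6
ES_D = 0; EF_D = 6
ES_E = 0; EF_E = 5
ES_F = max(EF_A=11, EF_E=5) = 11; EF_F = 11+3 = 14
ES_G = max(EF_B=8, EF_C=6) = 8; EF_G = 8+14 = 22
ES_H = 6; EF_H = 6+14 = 20
ES_I = 8; EF_I = 8+8 = 16
ES_J = max(EF_C=6, EF_F=14, EF_G=22, EF_H=20, EF_I=16) = 22; EF_J = 22+6 = 28
Expected project duration μ = 28 days. Critical path: B → G → J.

Variance along critical path = 2.778 + 11.111 + 4.000 = 17.889; σ = √17.889 = 4.230 days.
Z = (32 − 28) / 4.230 = 0.946
P(T ≤ 32) = Φ(0.946) ≈ 0.828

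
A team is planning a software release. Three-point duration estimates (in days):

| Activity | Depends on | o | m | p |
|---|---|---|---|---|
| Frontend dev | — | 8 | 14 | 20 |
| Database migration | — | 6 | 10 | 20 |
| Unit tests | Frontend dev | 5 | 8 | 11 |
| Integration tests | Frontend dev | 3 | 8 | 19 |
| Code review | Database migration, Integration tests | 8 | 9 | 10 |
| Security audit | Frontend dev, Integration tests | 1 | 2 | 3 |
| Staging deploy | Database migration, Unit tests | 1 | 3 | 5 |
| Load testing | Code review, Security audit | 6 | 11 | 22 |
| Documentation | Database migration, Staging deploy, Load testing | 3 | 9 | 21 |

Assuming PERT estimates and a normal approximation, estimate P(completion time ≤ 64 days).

0.972

te_Frontend dev = (8 + 4·14 + 20)/6 = 84/6 = 14; σ²_Frontend dev = ((20−8)/6)² = 4.000
te_Database migration = (6 + 4·10 + 20)/6 = 66/6 = 11; σ²_Database migration = ((20−6)/6)² = 5.444
te_Unit tests = (5 + 4·8 + 11)/6 = 48/6 = 8; σ²_Unit tests = ((11−5)/6)² = 1.000
te_Integration tests = (3 + 4·8 + 19)/6 = 54/6 = 9; σ²_Integration tests = ((19−3)/6)² = 7.111
te_Code review = (8 + 4·9 + 10)/6 = 54/6 = 9; σ²_Code review = ((10−8)/6)² = 0.111
te_Security audit = (1 + 4·2 + 3)/6 = 12/6 = 2; σ²_Security audit = ((3−1)/6)² = 0.111
te_Staging deploy = (1 + 4·3 + 5)/6 = 18/6 = 3; σ²_Staging deploy = ((5−1)/6)² = 0.444
te_Load testing = (6 + 4·11 + 22)/6 = 72/6 = 12; σ²_Load testing = ((22−6)/6)² = 7.111
te_Documentation = (3 + 4·9 + 21)/6 = 60/6 = 10; σ²_Documentation = ((21−3)/6)² = 9.000

Forward pass:
ES_Frontend dev = 0; EF_Frontend dev = 14
ES_Database migration = 0; EF_Database migration = 11
ES_Unit tests = 14; EF_Unit tests = 14+8 = 22
ES_Integration tests = 14; EF_Integration tests = 14+9 = 23
ES_Code review = max(EF_Database migration=11, EF_Integration tests=23) = 23; EF_Code review = 23+9 = 32
ES_Security audit = max(EF_Frontend dev=14, EF_Integration tests=23) = 23; EF_Security audit = 23+2 = 25
ES_Staging deploy = max(EF_Database migration=11, EF_Unit tests=22) = 22; EF_Staging deploy = 22+3 = 25
ES_Load testing = max(EF_Code review=32, EF_Security audit=25) = 32; EF_Load testing = 32+12 = 44
ES_Documentation = max(EF_Database migration=11, EF_Staging deploy=25, EF_Load testing=44) = 44; EF_Documentation = 44+10 = 54
Expected project duration μ = 54 days. Critical path: Frontend dev → Integration tests → Code review → Load testing → Documentation.

Variance along critical path = 4.000 + 7.111 + 0.111 + 7.111 + 9.000 = 27.333; σ = √27.333 = 5.228 days.
Z = (64 − 54) / 5.228 = 1.913
P(T ≤ 64) = Φ(1.913) ≈ 0.972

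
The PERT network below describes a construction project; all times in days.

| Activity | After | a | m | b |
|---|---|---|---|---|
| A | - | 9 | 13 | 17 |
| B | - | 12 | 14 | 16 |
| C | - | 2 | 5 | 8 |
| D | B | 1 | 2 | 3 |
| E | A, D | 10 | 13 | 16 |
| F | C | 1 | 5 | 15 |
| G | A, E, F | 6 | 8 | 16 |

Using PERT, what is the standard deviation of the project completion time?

te_A = (9 + 4·13 + 17)/6 = 78/6 = 13; σ²_A = ((17−9)/6)² = 1.778
te_B = (12 + 4·14 + 16)/6 = 84/6 = 14; σ²_B = ((16−12)/6)² = 0.444
te_C = (2 + 4·5 + 8)/6 = 30/6 = 5; σ²_C = ((8−2)/6)² = 1.000
te_D = (1 + 4·2 + 3)/6 = 12/6 = 2; σ²_D = ((3−1)/6)² = 0.111
te_E = (10 + 4·13 + 16)/6 = 78/6 = 13; σ²_E = ((16−10)/6)² = 1.000
te_F = (1 + 4·5 + 15)/6 = 36/6 = 6; σ²_F = ((15−1)/6)² = 5.444
te_G = (6 + 4·8 + 16)/6 = 54/6 = 9; σ²_G = ((16−6)/6)² = 2.778

Forward pass:
ES_A = 0; EF_A = 13
ES_B = 0; EF_B = 14
ES_C = 0; EF_C = 5
ES_D = 14; EF_D = 14+2 = 16
ES_E = max(EF_A=13, EF_D=16) = 16; EF_E = 16+13 = 29
ES_F = 5; EF_F = 5+6 = 11
ES_G = max(EF_A=13, EF_E=29, EF_F=11) = 29; EF_G = 29+9 = 38
Expected project duration μ = 38 days. Critical path: B → D → E → G.

Variance along critical path = 0.444 + 0.111 + 1.000 + 2.778 = 4.333
σ = √4.333 = 2.082 days

2.08 days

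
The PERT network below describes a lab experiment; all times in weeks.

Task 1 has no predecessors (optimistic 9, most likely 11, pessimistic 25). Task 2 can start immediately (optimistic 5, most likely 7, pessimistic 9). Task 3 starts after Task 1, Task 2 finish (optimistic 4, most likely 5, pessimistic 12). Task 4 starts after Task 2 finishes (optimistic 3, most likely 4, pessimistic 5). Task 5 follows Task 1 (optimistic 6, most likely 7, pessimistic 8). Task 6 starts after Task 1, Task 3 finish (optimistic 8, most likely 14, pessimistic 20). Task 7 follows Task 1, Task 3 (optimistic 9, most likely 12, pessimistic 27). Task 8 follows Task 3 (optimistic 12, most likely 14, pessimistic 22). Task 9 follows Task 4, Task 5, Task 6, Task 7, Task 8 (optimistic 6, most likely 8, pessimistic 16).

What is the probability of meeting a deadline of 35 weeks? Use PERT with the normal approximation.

0.018

te_Task 1 = (9 + 4·11 + 25)/6 = 78/6 = 13; σ²_Task 1 = ((25−9)/6)² = 7.111
te_Task 2 = (5 + 4·7 + 9)/6 = 42/6 = 7; σ²_Task 2 = ((9−5)/6)² = 0.444
te_Task 3 = (4 + 4·5 + 12)/6 = 36/6 = 6; σ²_Task 3 = ((12−4)/6)² = 1.778
te_Task 4 = (3 + 4·4 + 5)/6 = 24/6 = 4; σ²_Task 4 = ((5−3)/6)² = 0.111
te_Task 5 = (6 + 4·7 + 8)/6 = 42/6 = 7; σ²_Task 5 = ((8−6)/6)² = 0.111
te_Task 6 = (8 + 4·14 + 20)/6 = 84/6 = 14; σ²_Task 6 = ((20−8)/6)² = 4.000
te_Task 7 = (9 + 4·12 + 27)/6 = 84/6 = 14; σ²_Task 7 = ((27−9)/6)² = 9.000
te_Task 8 = (12 + 4·14 + 22)/6 = 90/6 = 15; σ²_Task 8 = ((22−12)/6)² = 2.778
te_Task 9 = (6 + 4·8 + 16)/6 = 54/6 = 9; σ²_Task 9 = ((16−6)/6)² = 2.778

Forward pass:
ES_Task 1 = 0; EF_Task 1 = 13
ES_Task 2 = 0; EF_Task 2 = 7
ES_Task 3 = max(EF_Task 1=13, EF_Task 2=7) = 13; EF_Task 3 = 13+6 = 19
ES_Task 4 = 7; EF_Task 4 = 7+4 = 11
ES_Task 5 = 13; EF_Task 5 = 13+7 = 20
ES_Task 6 = max(EF_Task 1=13, EF_Task 3=19) = 19; EF_Task 6 = 19+14 = 33
ES_Task 7 = max(EF_Task 1=13, EF_Task 3=19) = 19; EF_Task 7 = 19+14 = 33
ES_Task 8 = 19; EF_Task 8 = 19+15 = 34
ES_Task 9 = max(EF_Task 4=11, EF_Task 5=20, EF_Task 6=33, EF_Task 7=33, EF_Task 8=34) = 34; EF_Task 9 = 34+9 = 43
Expected project duration μ = 43 weeks. Critical path: Task 1 → Task 3 → Task 8 → Task 9.

Variance along critical path = 7.111 + 1.778 + 2.778 + 2.778 = 14.444; σ = √14.444 = 3.801 weeks.
Z = (35 − 43) / 3.801 = -2.105
P(T ≤ 35) = Φ(-2.105) ≈ 0.018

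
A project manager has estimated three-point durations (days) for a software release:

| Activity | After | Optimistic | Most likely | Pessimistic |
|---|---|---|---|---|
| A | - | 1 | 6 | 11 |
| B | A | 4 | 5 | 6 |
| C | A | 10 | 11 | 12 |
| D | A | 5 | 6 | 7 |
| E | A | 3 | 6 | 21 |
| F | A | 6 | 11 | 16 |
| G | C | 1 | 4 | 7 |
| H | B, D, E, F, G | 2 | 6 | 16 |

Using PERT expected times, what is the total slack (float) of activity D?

9 days

te_A = (1 + 4·6 + 11)/6 = 36/6 = 6
te_B = (4 + 4·5 + 6)/6 = 30/6 = 5
te_C = (10 + 4·11 + 12)/6 = 66/6 = 11
te_D = (5 + 4·6 + 7)/6 = 36/6 = 6
te_E = (3 + 4·6 + 21)/6 = 48/6 = 8
te_F = (6 + 4·11 + 16)/6 = 66/6 = 11
te_G = (1 + 4·4 + 7)/6 = 24/6 = 4
te_H = (2 + 4·6 + 16)/6 = 42/6 = 7

Forward pass:
ES_A = 0; EF_A = 6
ES_B = 6; EF_B = 6+5 = 11
ES_C = 6; EF_C = 6+11 = 17
ES_D = 6; EF_D = 6+6 = 12
ES_E = 6; EF_E = 6+8 = 14
ES_F = 6; EF_F = 6+11 = 17
ES_G = 17; EF_G = 17+4 = 21
ES_H = max(EF_B=11, EF_D=12, EF_E=14, EF_F=17, EF_G=21) = 21; EF_H = 21+7 = 28
Expected project duration μ = 28 days. Critical path: A → C → G → H.

Backward pass:
LF_H = 28; LS_H = 28−7 = 21
LF_G = LS_H = 21; LS_G = 21−4 = 17
LF_F = LS_H = 21; LS_F = 21−11 = 10
LF_E = LS_H = 21; LS_E = 21−8 = 13
LF_D = LS_H = 21; LS_D = 21−6 = 15
LF_C = LS_G = 17; LS_C = 17−11 = 6
LF_B = LS_H = 21; LS_B = 21−5 = 16
LF_A = min(LS_B=16, LS_C=6, LS_D=15, LS_E=13, LS_F=10) = 6; LS_A = 6−6 = 0
Slack_D = LS_D − ES_D = 15 − 6 = 9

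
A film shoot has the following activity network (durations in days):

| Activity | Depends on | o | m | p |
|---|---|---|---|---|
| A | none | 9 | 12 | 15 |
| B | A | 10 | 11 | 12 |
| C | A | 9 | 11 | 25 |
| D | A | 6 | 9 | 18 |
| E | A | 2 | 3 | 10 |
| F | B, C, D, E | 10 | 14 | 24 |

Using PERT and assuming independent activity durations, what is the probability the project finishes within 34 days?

te_A = (9 + 4·12 + 15)/6 = 72/6 = 12; σ²_A = ((15−9)/6)² = 1.000
te_B = (10 + 4·11 + 12)/6 = 66/6 = 11; σ²_B = ((12−10)/6)² = 0.111
te_C = (9 + 4·11 + 25)/6 = 78/6 = 13; σ²_C = ((25−9)/6)² = 7.111
te_D = (6 + 4·9 + 18)/6 = 60/6 = 10; σ²_D = ((18−6)/6)² = 4.000
te_E = (2 + 4·3 + 10)/6 = 24/6 = 4; σ²_E = ((10−2)/6)² = 1.778
te_F = (10 + 4·14 + 24)/6 = 90/6 = 15; σ²_F = ((24−10)/6)² = 5.444

Forward pass:
ES_A = 0; EF_A = 12
ES_B = 12; EF_B = 12+11 = 23
ES_C = 12; EF_C = 12+13 = 25
ES_D = 12; EF_D = 12+10 = 22
ES_E = 12; EF_E = 12+4 = 16
ES_F = max(EF_B=23, EF_C=25, EF_D=22, EF_E=16) = 25; EF_F = 25+15 = 40
Expected project duration μ = 40 days. Critical path: A → C → F.

Variance along critical path = 1.000 + 7.111 + 5.444 = 13.556; σ = √13.556 = 3.682 days.
Z = (34 − 40) / 3.682 = -1.630
P(T ≤ 34) = Φ(-1.630) ≈ 0.052

0.052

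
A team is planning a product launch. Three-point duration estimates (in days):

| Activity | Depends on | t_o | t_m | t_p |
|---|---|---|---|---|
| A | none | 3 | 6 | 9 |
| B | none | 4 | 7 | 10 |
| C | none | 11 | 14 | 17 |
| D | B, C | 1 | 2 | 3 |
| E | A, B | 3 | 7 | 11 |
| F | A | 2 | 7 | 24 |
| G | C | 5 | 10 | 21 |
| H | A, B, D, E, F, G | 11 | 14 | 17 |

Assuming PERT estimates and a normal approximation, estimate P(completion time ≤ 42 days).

0.840

te_A = (3 + 4·6 + 9)/6 = 36/6 = 6; σ²_A = ((9−3)/6)² = 1.000
te_B = (4 + 4·7 + 10)/6 = 42/6 = 7; σ²_B = ((10−4)/6)² = 1.000
te_C = (11 + 4·14 + 17)/6 = 84/6 = 14; σ²_C = ((17−11)/6)² = 1.000
te_D = (1 + 4·2 + 3)/6 = 12/6 = 2; σ²_D = ((3−1)/6)² = 0.111
te_E = (3 + 4·7 + 11)/6 = 42/6 = 7; σ²_E = ((11−3)/6)² = 1.778
te_F = (2 + 4·7 + 24)/6 = 54/6 = 9; σ²_F = ((24−2)/6)² = 13.444
te_G = (5 + 4·10 + 21)/6 = 66/6 = 11; σ²_G = ((21−5)/6)² = 7.111
te_H = (11 + 4·14 + 17)/6 = 84/6 = 14; σ²_H = ((17−11)/6)² = 1.000

Forward pass:
ES_A = 0; EF_A = 6
ES_B = 0; EF_B = 7
ES_C = 0; EF_C = 14
ES_D = max(EF_B=7, EF_C=14) = 14; EF_D = 14+2 = 16
ES_E = max(EF_A=6, EF_B=7) = 7; EF_E = 7+7 = 14
ES_F = 6; EF_F = 6+9 = 15
ES_G = 14; EF_G = 14+11 = 25
ES_H = max(EF_A=6, EF_B=7, EF_D=16, EF_E=14, EF_F=15, EF_G=25) = 25; EF_H = 25+14 = 39
Expected project duration μ = 39 days. Critical path: C → G → H.

Variance along critical path = 1.000 + 7.111 + 1.000 = 9.111; σ = √9.111 = 3.018 days.
Z = (42 − 39) / 3.018 = 0.994
P(T ≤ 42) = Φ(0.994) ≈ 0.840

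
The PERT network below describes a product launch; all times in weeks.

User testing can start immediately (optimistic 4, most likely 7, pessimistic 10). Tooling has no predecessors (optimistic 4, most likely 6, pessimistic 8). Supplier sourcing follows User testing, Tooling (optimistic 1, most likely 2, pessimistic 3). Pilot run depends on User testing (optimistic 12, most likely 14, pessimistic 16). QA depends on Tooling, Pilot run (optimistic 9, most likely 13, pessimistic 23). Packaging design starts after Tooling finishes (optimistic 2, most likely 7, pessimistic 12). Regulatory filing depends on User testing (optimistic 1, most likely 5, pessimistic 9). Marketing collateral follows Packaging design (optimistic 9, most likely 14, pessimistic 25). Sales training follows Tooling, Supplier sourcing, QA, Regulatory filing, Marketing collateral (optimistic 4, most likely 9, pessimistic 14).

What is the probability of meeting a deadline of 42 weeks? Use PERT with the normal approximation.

te_User testing = (4 + 4·7 + 10)/6 = 42/6 = 7; σ²_User testing = ((10−4)/6)² = 1.000
te_Tooling = (4 + 4·6 + 8)/6 = 36/6 = 6; σ²_Tooling = ((8−4)/6)² = 0.444
te_Supplier sourcing = (1 + 4·2 + 3)/6 = 12/6 = 2; σ²_Supplier sourcing = ((3−1)/6)² = 0.111
te_Pilot run = (12 + 4·14 + 16)/6 = 84/6 = 14; σ²_Pilot run = ((16−12)/6)² = 0.444
te_QA = (9 + 4·13 + 23)/6 = 84/6 = 14; σ²_QA = ((23−9)/6)² = 5.444
te_Packaging design = (2 + 4·7 + 12)/6 = 42/6 = 7; σ²_Packaging design = ((12−2)/6)² = 2.778
te_Regulatory filing = (1 + 4·5 + 9)/6 = 30/6 = 5; σ²_Regulatory filing = ((9−1)/6)² = 1.778
te_Marketing collateral = (9 + 4·14 + 25)/6 = 90/6 = 15; σ²_Marketing collateral = ((25−9)/6)² = 7.111
te_Sales training = (4 + 4·9 + 14)/6 = 54/6 = 9; σ²_Sales training = ((14−4)/6)² = 2.778

Forward pass:
ES_User testing = 0; EF_User testing = 7
ES_Tooling = 0; EF_Tooling = 6
ES_Supplier sourcing = max(EF_User testing=7, EF_Tooling=6) = 7; EF_Supplier sourcing = 7+2 = 9
ES_Pilot run = 7; EF_Pilot run = 7+14 = 21
ES_QA = max(EF_Tooling=6, EF_Pilot run=21) = 21; EF_QA = 21+14 = 35
ES_Packaging design = 6; EF_Packaging design = 6+7 = 13
ES_Regulatory filing = 7; EF_Regulatory filing = 7+5 = 12
ES_Marketing collateral = 13; EF_Marketing collateral = 13+15 = 28
ES_Sales training = max(EF_Tooling=6, EF_Supplier sourcing=9, EF_QA=35, EF_Regulatory filing=12, EF_Marketing collateral=28) = 35; EF_Sales training = 35+9 = 44
Expected project duration μ = 44 weeks. Critical path: User testing → Pilot run → QA → Sales training.

Variance along critical path = 1.000 + 0.444 + 5.444 + 2.778 = 9.667; σ = √9.667 = 3.109 weeks.
Z = (42 − 44) / 3.109 = -0.643
P(T ≤ 42) = Φ(-0.643) ≈ 0.260

0.260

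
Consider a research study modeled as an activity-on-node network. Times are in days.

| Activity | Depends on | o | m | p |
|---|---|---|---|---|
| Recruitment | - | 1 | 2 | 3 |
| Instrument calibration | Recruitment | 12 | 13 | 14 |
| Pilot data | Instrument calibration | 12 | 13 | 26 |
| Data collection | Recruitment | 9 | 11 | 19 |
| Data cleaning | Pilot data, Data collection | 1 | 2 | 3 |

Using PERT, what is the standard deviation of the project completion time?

2.40 days

te_Recruitment = (1 + 4·2 + 3)/6 = 12/6 = 2; σ²_Recruitment = ((3−1)/6)² = 0.111
te_Instrument calibration = (12 + 4·13 + 14)/6 = 78/6 = 13; σ²_Instrument calibration = ((14−12)/6)² = 0.111
te_Pilot data = (12 + 4·13 + 26)/6 = 90/6 = 15; σ²_Pilot data = ((26−12)/6)² = 5.444
te_Data collection = (9 + 4·11 + 19)/6 = 72/6 = 12; σ²_Data collection = ((19−9)/6)² = 2.778
te_Data cleaning = (1 + 4·2 + 3)/6 = 12/6 = 2; σ²_Data cleaning = ((3−1)/6)² = 0.111

Forward pass:
ES_Recruitment = 0; EF_Recruitment = 2
ES_Instrument calibration = 2; EF_Instrument calibration = 2+13 = 15
ES_Pilot data = 15; EF_Pilot data = 15+15 = 30
ES_Data collection = 2; EF_Data collection = 2+12 = 14
ES_Data cleaning = max(EF_Pilot data=30, EF_Data collection=14) = 30; EF_Data cleaning = 30+2 = 32
Expected project duration μ = 32 days. Critical path: Recruitment → Instrument calibration → Pilot data → Data cleaning.

Variance along critical path = 0.111 + 0.111 + 5.444 + 0.111 = 5.778
σ = √5.778 = 2.404 days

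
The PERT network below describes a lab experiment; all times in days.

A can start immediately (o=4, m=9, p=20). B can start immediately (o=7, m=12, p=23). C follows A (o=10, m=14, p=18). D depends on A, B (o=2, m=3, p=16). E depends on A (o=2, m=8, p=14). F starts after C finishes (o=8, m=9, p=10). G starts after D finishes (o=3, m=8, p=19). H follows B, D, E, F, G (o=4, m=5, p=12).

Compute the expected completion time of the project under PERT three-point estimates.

39 days

te_A = (4 + 4·9 + 20)/6 = 60/6 = 10
te_B = (7 + 4·12 + 23)/6 = 78/6 = 13
te_C = (10 + 4·14 + 18)/6 = 84/6 = 14
te_D = (2 + 4·3 + 16)/6 = 30/6 = 5
te_E = (2 + 4·8 + 14)/6 = 48/6 = 8
te_F = (8 + 4·9 + 10)/6 = 54/6 = 9
te_G = (3 + 4·8 + 19)/6 = 54/6 = 9
te_H = (4 + 4·5 + 12)/6 = 36/6 = 6

Forward pass:
ES_A = 0; EF_A = 10
ES_B = 0; EF_B = 13
ES_C = 10; EF_C = 10+14 = 24
ES_D = max(EF_A=10, EF_B=13) = 13; EF_D = 13+5 = 18
ES_E = 10; EF_E = 10+8 = 18
ES_F = 24; EF_F = 24+9 = 33
ES_G = 18; EF_G = 18+9 = 27
ES_H = max(EF_B=13, EF_D=18, EF_E=18, EF_F=33, EF_G=27) = 33; EF_H = 33+6 = 39
Expected project duration μ = 39 days. Critical path: A → C → F → H.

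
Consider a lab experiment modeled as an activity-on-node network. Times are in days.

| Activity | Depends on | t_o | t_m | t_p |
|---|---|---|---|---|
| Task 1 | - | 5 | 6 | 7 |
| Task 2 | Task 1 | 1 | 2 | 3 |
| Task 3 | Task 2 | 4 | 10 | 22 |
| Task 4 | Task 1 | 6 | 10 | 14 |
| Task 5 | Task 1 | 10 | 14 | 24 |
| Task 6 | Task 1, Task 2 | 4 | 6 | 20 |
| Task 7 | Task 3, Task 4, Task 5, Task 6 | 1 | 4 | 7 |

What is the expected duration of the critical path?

te_Task 1 = (5 + 4·6 + 7)/6 = 36/6 = 6
te_Task 2 = (1 + 4·2 + 3)/6 = 12/6 = 2
te_Task 3 = (4 + 4·10 + 22)/6 = 66/6 = 11
te_Task 4 = (6 + 4·10 + 14)/6 = 60/6 = 10
te_Task 5 = (10 + 4·14 + 24)/6 = 90/6 = 15
te_Task 6 = (4 + 4·6 + 20)/6 = 48/6 = 8
te_Task 7 = (1 + 4·4 + 7)/6 = 24/6 = 4

Forward pass:
ES_Task 1 = 0; EF_Task 1 = 6
ES_Task 2 = 6; EF_Task 2 = 6+2 = 8
ES_Task 3 = 8; EF_Task 3 = 8+11 = 19
ES_Task 4 = 6; EF_Task 4 = 6+10 = 16
ES_Task 5 = 6; EF_Task 5 = 6+15 = 21
ES_Task 6 = max(EF_Task 1=6, EF_Task 2=8) = 8; EF_Task 6 = 8+8 = 16
ES_Task 7 = max(EF_Task 3=19, EF_Task 4=16, EF_Task 5=21, EF_Task 6=16) = 21; EF_Task 7 = 21+4 = 25
Expected project duration μ = 25 days. Critical path: Task 1 → Task 5 → Task 7.

25 days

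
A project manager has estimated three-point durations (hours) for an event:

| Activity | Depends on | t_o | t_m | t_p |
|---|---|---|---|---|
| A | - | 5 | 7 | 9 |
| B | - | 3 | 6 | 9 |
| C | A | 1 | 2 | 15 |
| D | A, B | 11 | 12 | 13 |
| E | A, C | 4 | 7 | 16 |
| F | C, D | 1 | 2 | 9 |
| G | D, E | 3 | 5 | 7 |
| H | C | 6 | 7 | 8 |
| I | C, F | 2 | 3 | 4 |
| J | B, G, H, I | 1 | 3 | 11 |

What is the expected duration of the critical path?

te_A = (5 + 4·7 + 9)/6 = 42/6 = 7
te_B = (3 + 4·6 + 9)/6 = 36/6 = 6
te_C = (1 + 4·2 + 15)/6 = 24/6 = 4
te_D = (11 + 4·12 + 13)/6 = 72/6 = 12
te_E = (4 + 4·7 + 16)/6 = 48/6 = 8
te_F = (1 + 4·2 + 9)/6 = 18/6 = 3
te_G = (3 + 4·5 + 7)/6 = 30/6 = 5
te_H = (6 + 4·7 + 8)/6 = 42/6 = 7
te_I = (2 + 4·3 + 4)/6 = 18/6 = 3
te_J = (1 + 4·3 + 11)/6 = 24/6 = 4

Forward pass:
ES_A = 0; EF_A = 7
ES_B = 0; EF_B = 6
ES_C = 7; EF_C = 7+4 = 11
ES_D = max(EF_A=7, EF_B=6) = 7; EF_D = 7+12 = 19
ES_E = max(EF_A=7, EF_C=11) = 11; EF_E = 11+8 = 19
ES_F = max(EF_C=11, EF_D=19) = 19; EF_F = 19+3 = 22
ES_G = max(EF_D=19, EF_E=19) = 19; EF_G = 19+5 = 24
ES_H = 11; EF_H = 11+7 = 18
ES_I = max(EF_C=11, EF_F=22) = 22; EF_I = 22+3 = 25
ES_J = max(EF_B=6, EF_G=24, EF_H=18, EF_I=25) = 25; EF_J = 25+4 = 29
Expected project duration μ = 29 hours. Critical path: A → D → F → I → J.

29 hours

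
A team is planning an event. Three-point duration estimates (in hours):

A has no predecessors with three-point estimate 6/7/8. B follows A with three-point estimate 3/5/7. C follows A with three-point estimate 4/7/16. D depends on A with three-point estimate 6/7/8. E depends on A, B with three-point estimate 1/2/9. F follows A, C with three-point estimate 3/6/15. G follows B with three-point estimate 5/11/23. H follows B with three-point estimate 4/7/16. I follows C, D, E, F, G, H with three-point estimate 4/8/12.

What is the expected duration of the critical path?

te_A = (6 + 4·7 + 8)/6 = 42/6 = 7
te_B = (3 + 4·5 + 7)/6 = 30/6 = 5
te_C = (4 + 4·7 + 16)/6 = 48/6 = 8
te_D = (6 + 4·7 + 8)/6 = 42/6 = 7
te_E = (1 + 4·2 + 9)/6 = 18/6 = 3
te_F = (3 + 4·6 + 15)/6 = 42/6 = 7
te_G = (5 + 4·11 + 23)/6 = 72/6 = 12
te_H = (4 + 4·7 + 16)/6 = 48/6 = 8
te_I = (4 + 4·8 + 12)/6 = 48/6 = 8

Forward pass:
ES_A = 0; EF_A = 7
ES_B = 7; EF_B = 7+5 = 12
ES_C = 7; EF_C = 7+8 = 15
ES_D = 7; EF_D = 7+7 = 14
ES_E = max(EF_A=7, EF_B=12) = 12; EF_E = 12+3 = 15
ES_F = max(EF_A=7, EF_C=15) = 15; EF_F = 15+7 = 22
ES_G = 12; EF_G = 12+12 = 24
ES_H = 12; EF_H = 12+8 = 20
ES_I = max(EF_C=15, EF_D=14, EF_E=15, EF_F=22, EF_G=24, EF_H=20) = 24; EF_I = 24+8 = 32
Expected project duration μ = 32 hours. Critical path: A → B → G → I.

32 hours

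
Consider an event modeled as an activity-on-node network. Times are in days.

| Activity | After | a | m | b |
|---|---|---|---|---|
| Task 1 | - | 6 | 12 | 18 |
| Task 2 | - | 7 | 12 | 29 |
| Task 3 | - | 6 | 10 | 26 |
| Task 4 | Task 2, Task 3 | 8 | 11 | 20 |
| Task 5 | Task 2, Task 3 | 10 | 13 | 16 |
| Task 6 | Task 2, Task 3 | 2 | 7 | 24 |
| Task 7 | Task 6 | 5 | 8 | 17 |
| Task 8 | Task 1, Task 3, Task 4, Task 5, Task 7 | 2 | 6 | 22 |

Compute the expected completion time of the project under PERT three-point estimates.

te_Task 1 = (6 + 4·12 + 18)/6 = 72/6 = 12
te_Task 2 = (7 + 4·12 + 29)/6 = 84/6 = 14
te_Task 3 = (6 + 4·10 + 26)/6 = 72/6 = 12
te_Task 4 = (8 + 4·11 + 20)/6 = 72/6 = 12
te_Task 5 = (10 + 4·13 + 16)/6 = 78/6 = 13
te_Task 6 = (2 + 4·7 + 24)/6 = 54/6 = 9
te_Task 7 = (5 + 4·8 + 17)/6 = 54/6 = 9
te_Task 8 = (2 + 4·6 + 22)/6 = 48/6 = 8

Forward pass:
ES_Task 1 = 0; EF_Task 1 = 12
ES_Task 2 = 0; EF_Task 2 = 14
ES_Task 3 = 0; EF_Task 3 = 12
ES_Task 4 = max(EF_Task 2=14, EF_Task 3=12) = 14; EF_Task 4 = 14+12 = 26
ES_Task 5 = max(EF_Task 2=14, EF_Task 3=12) = 14; EF_Task 5 = 14+13 = 27
ES_Task 6 = max(EF_Task 2=14, EF_Task 3=12) = 14; EF_Task 6 = 14+9 = 23
ES_Task 7 = 23; EF_Task 7 = 23+9 = 32
ES_Task 8 = max(EF_Task 1=12, EF_Task 3=12, EF_Task 4=26, EF_Task 5=27, EF_Task 7=32) = 32; EF_Task 8 = 32+8 = 40
Expected project duration μ = 40 days. Critical path: Task 2 → Task 6 → Task 7 → Task 8.

40 days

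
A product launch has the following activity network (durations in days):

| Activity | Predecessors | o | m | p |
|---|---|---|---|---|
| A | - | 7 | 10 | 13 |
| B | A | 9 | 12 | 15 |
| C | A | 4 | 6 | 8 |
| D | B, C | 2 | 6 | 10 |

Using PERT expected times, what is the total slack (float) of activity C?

te_A = (7 + 4·10 + 13)/6 = 60/6 = 10
te_B = (9 + 4·12 + 15)/6 = 72/6 = 12
te_C = (4 + 4·6 + 8)/6 = 36/6 = 6
te_D = (2 + 4·6 + 10)/6 = 36/6 = 6

Forward pass:
ES_A = 0; EF_A = 10
ES_B = 10; EF_B = 10+12 = 22
ES_C = 10; EF_C = 10+6 = 16
ES_D = max(EF_B=22, EF_C=16) = 22; EF_D = 22+6 = 28
Expected project duration μ = 28 days. Critical path: A → B → D.

Backward pass:
LF_D = 28; LS_D = 28−6 = 22
LF_C = LS_D = 22; LS_C = 22−6 = 16
LF_B = LS_D = 22; LS_B = 22−12 = 10
LF_A = min(LS_B=10, LS_C=16) = 10; LS_A = 10−10 = 0
Slack_C = LS_C − ES_C = 16 − 10 = 6

6 days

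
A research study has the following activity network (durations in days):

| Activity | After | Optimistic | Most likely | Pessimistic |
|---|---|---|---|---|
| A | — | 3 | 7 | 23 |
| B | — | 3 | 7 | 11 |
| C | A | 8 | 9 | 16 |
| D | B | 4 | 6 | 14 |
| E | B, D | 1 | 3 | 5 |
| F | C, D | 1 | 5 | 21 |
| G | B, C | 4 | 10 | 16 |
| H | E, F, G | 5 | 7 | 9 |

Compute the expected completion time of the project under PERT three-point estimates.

36 days

te_A = (3 + 4·7 + 23)/6 = 54/6 = 9
te_B = (3 + 4·7 + 11)/6 = 42/6 = 7
te_C = (8 + 4·9 + 16)/6 = 60/6 = 10
te_D = (4 + 4·6 + 14)/6 = 42/6 = 7
te_E = (1 + 4·3 + 5)/6 = 18/6 = 3
te_F = (1 + 4·5 + 21)/6 = 42/6 = 7
te_G = (4 + 4·10 + 16)/6 = 60/6 = 10
te_H = (5 + 4·7 + 9)/6 = 42/6 = 7

Forward pass:
ES_A = 0; EF_A = 9
ES_B = 0; EF_B = 7
ES_C = 9; EF_C = 9+10 = 19
ES_D = 7; EF_D = 7+7 = 14
ES_E = max(EF_B=7, EF_D=14) = 14; EF_E = 14+3 = 17
ES_F = max(EF_C=19, EF_D=14) = 19; EF_F = 19+7 = 26
ES_G = max(EF_B=7, EF_C=19) = 19; EF_G = 19+10 = 29
ES_H = max(EF_E=17, EF_F=26, EF_G=29) = 29; EF_H = 29+7 = 36
Expected project duration μ = 36 days. Critical path: A → C → G → H.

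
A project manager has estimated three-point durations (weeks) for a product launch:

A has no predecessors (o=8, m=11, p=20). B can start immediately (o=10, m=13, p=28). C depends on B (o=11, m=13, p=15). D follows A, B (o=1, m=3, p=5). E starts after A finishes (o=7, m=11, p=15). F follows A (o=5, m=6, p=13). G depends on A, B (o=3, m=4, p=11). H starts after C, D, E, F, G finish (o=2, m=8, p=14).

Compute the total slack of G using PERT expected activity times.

8 weeks

te_A = (8 + 4·11 + 20)/6 = 72/6 = 12
te_B = (10 + 4·13 + 28)/6 = 90/6 = 15
te_C = (11 + 4·13 + 15)/6 = 78/6 = 13
te_D = (1 + 4·3 + 5)/6 = 18/6 = 3
te_E = (7 + 4·11 + 15)/6 = 66/6 = 11
te_F = (5 + 4·6 + 13)/6 = 42/6 = 7
te_G = (3 + 4·4 + 11)/6 = 30/6 = 5
te_H = (2 + 4·8 + 14)/6 = 48/6 = 8

Forward pass:
ES_A = 0; EF_A = 12
ES_B = 0; EF_B = 15
ES_C = 15; EF_C = 15+13 = 28
ES_D = max(EF_A=12, EF_B=15) = 15; EF_D = 15+3 = 18
ES_E = 12; EF_E = 12+11 = 23
ES_F = 12; EF_F = 12+7 = 19
ES_G = max(EF_A=12, EF_B=15) = 15; EF_G = 15+5 = 20
ES_H = max(EF_C=28, EF_D=18, EF_E=23, EF_F=19, EF_G=20) = 28; EF_H = 28+8 = 36
Expected project duration μ = 36 weeks. Critical path: B → C → H.

Backward pass:
LF_H = 36; LS_H = 36−8 = 28
LF_G = LS_H = 28; LS_G = 28−5 = 23
LF_F = LS_H = 28; LS_F = 28−7 = 21
LF_E = LS_H = 28; LS_E = 28−11 = 17
LF_D = LS_H = 28; LS_D = 28−3 = 25
LF_C = LS_H = 28; LS_C = 28−13 = 15
LF_B = min(LS_C=15, LS_D=25, LS_G=23) = 15; LS_B = 15−15 = 0
LF_A = min(LS_D=25, LS_E=17, LS_F=21, LS_G=23) = 17; LS_A = 17−12 = 5
Slack_G = LS_G − ES_G = 23 − 15 = 8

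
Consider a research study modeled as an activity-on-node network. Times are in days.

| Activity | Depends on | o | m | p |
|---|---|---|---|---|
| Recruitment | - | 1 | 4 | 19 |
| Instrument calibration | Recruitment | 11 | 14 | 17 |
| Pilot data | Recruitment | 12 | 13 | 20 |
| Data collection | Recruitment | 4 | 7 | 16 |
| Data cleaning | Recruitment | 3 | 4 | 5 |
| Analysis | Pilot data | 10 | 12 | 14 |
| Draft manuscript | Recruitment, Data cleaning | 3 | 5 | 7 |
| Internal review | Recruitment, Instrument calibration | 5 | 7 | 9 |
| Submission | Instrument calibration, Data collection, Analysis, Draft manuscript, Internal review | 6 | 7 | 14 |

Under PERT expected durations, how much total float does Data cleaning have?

te_Recruitment = (1 + 4·4 + 19)/6 = 36/6 = 6
te_Instrument calibration = (11 + 4·14 + 17)/6 = 84/6 = 14
te_Pilot data = (12 + 4·13 + 20)/6 = 84/6 = 14
te_Data collection = (4 + 4·7 + 16)/6 = 48/6 = 8
te_Data cleaning = (3 + 4·4 + 5)/6 = 24/6 = 4
te_Analysis = (10 + 4·12 + 14)/6 = 72/6 = 12
te_Draft manuscript = (3 + 4·5 + 7)/6 = 30/6 = 5
te_Internal review = (5 + 4·7 + 9)/6 = 42/6 = 7
te_Submission = (6 + 4·7 + 14)/6 = 48/6 = 8

Forward pass:
ES_Recruitment = 0; EF_Recruitment = 6
ES_Instrument calibration = 6; EF_Instrument calibration = 6+14 = 20
ES_Pilot data = 6; EF_Pilot data = 6+14 = 20
ES_Data collection = 6; EF_Data collection = 6+8 = 14
ES_Data cleaning = 6; EF_Data cleaning = 6+4 = 10
ES_Analysis = 20; EF_Analysis = 20+12 = 32
ES_Draft manuscript = max(EF_Recruitment=6, EF_Data cleaning=10) = 10; EF_Draft manuscript = 10+5 = 15
ES_Internal review = max(EF_Recruitment=6, EF_Instrument calibration=20) = 20; EF_Internal review = 20+7 = 27
ES_Submission = max(EF_Instrument calibration=20, EF_Data collection=14, EF_Analysis=32, EF_Draft manuscript=15, EF_Internal review=27) = 32; EF_Submission = 32+8 = 40
Expected project duration μ = 40 days. Critical path: Recruitment → Pilot data → Analysis → Submission.

Backward pass:
LF_Submission = 40; LS_Submission = 40−8 = 32
LF_Internal review = LS_Submission = 32; LS_Internal review = 32−7 = 25
LF_Draft manuscript = LS_Submission = 32; LS_Draft manuscript = 32−5 = 27
LF_Analysis = LS_Submission = 32; LS_Analysis = 32−12 = 20
LF_Data cleaning = LS_Draft manuscript = 27; LS_Data cleaning = 27−4 = 23
LF_Data collection = LS_Submission = 32; LS_Data collection = 32−8 = 24
LF_Pilot data = LS_Analysis = 20; LS_Pilot data = 20−14 = 6
LF_Instrument calibration = min(LS_Internal review=25, LS_Submission=32) = 25; LS_Instrument calibration = 25−14 = 11
LF_Recruitment = min(LS_Instrument calibration=11, LS_Pilot data=6, LS_Data collection=24, LS_Data cleaning=23, LS_Draft manuscript=27, LS_Internal review=25) = 6; LS_Recruitment = 6−6 = 0
Slack_Data cleaning = LS_Data cleaning − ES_Data cleaning = 23 − 6 = 17

17 days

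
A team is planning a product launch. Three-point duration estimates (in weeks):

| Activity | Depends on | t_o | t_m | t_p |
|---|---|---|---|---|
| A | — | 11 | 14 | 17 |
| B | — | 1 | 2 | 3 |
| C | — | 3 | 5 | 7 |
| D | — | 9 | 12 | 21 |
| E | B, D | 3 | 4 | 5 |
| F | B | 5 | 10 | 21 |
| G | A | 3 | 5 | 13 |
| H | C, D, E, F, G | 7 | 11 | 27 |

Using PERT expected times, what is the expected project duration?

33 weeks

te_A = (11 + 4·14 + 17)/6 = 84/6 = 14
te_B = (1 + 4·2 + 3)/6 = 12/6 = 2
te_C = (3 + 4·5 + 7)/6 = 30/6 = 5
te_D = (9 + 4·12 + 21)/6 = 78/6 = 13
te_E = (3 + 4·4 + 5)/6 = 24/6 = 4
te_F = (5 + 4·10 + 21)/6 = 66/6 = 11
te_G = (3 + 4·5 + 13)/6 = 36/6 = 6
te_H = (7 + 4·11 + 27)/6 = 78/6 = 13

Forward pass:
ES_A = 0; EF_A = 14
ES_B = 0; EF_B = 2
ES_C = 0; EF_C = 5
ES_D = 0; EF_D = 13
ES_E = max(EF_B=2, EF_D=13) = 13; EF_E = 13+4 = 17
ES_F = 2; EF_F = 2+11 = 13
ES_G = 14; EF_G = 14+6 = 20
ES_H = max(EF_C=5, EF_D=13, EF_E=17, EF_F=13, EF_G=20) = 20; EF_H = 20+13 = 33
Expected project duration μ = 33 weeks. Critical path: A → G → H.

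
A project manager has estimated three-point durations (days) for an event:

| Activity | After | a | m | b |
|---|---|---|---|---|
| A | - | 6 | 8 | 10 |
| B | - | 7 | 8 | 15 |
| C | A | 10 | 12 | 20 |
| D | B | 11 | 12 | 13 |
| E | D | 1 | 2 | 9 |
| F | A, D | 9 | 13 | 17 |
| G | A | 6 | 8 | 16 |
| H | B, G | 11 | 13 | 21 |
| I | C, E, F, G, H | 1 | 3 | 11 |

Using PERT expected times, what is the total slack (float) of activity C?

13 days

te_A = (6 + 4·8 + 10)/6 = 48/6 = 8
te_B = (7 + 4·8 + 15)/6 = 54/6 = 9
te_C = (10 + 4·12 + 20)/6 = 78/6 = 13
te_D = (11 + 4·12 + 13)/6 = 72/6 = 12
te_E = (1 + 4·2 + 9)/6 = 18/6 = 3
te_F = (9 + 4·13 + 17)/6 = 78/6 = 13
te_G = (6 + 4·8 + 16)/6 = 54/6 = 9
te_H = (11 + 4·13 + 21)/6 = 84/6 = 14
te_I = (1 + 4·3 + 11)/6 = 24/6 = 4

Forward pass:
ES_A = 0; EF_A = 8
ES_B = 0; EF_B = 9
ES_C = 8; EF_C = 8+13 = 21
ES_D = 9; EF_D = 9+12 = 21
ES_E = 21; EF_E = 21+3 = 24
ES_F = max(EF_A=8, EF_D=21) = 21; EF_F = 21+13 = 34
ES_G = 8; EF_G = 8+9 = 17
ES_H = max(EF_B=9, EF_G=17) = 17; EF_H = 17+14 = 31
ES_I = max(EF_C=21, EF_E=24, EF_F=34, EF_G=17, EF_H=31) = 34; EF_I = 34+4 = 38
Expected project duration μ = 38 days. Critical path: B → D → F → I.

Backward pass:
LF_I = 38; LS_I = 38−4 = 34
LF_H = LS_I = 34; LS_H = 34−14 = 20
LF_G = min(LS_H=20, LS_I=34) = 20; LS_G = 20−9 = 11
LF_F = LS_I = 34; LS_F = 34−13 = 21
LF_E = LS_I = 34; LS_E = 34−3 = 31
LF_D = min(LS_E=31, LS_F=21) = 21; LS_D = 21−12 = 9
LF_C = LS_I = 34; LS_C = 34−13 = 21
LF_B = min(LS_D=9, LS_H=20) = 9; LS_B = 9−9 = 0
LF_A = min(LS_C=21, LS_F=21, LS_G=11) = 11; LS_A = 11−8 = 3
Slack_C = LS_C − ES_C = 21 − 8 = 13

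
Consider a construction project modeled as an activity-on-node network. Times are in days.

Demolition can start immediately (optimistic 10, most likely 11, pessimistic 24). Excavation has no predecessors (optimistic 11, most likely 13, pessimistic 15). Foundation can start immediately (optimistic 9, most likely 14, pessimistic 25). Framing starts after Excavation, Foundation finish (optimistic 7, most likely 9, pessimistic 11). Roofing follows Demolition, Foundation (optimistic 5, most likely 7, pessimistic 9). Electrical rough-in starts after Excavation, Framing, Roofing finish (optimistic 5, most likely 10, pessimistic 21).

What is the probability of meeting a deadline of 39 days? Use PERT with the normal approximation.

te_Demolition = (10 + 4·11 + 24)/6 = 78/6 = 13; σ²_Demolition = ((24−10)/6)² = 5.444
te_Excavation = (11 + 4·13 + 15)/6 = 78/6 = 13; σ²_Excavation = ((15−11)/6)² = 0.444
te_Foundation = (9 + 4·14 + 25)/6 = 90/6 = 15; σ²_Foundation = ((25−9)/6)² = 7.111
te_Framing = (7 + 4·9 + 11)/6 = 54/6 = 9; σ²_Framing = ((11−7)/6)² = 0.444
te_Roofing = (5 + 4·7 + 9)/6 = 42/6 = 7; σ²_Roofing = ((9−5)/6)² = 0.444
te_Electrical rough-in = (5 + 4·10 + 21)/6 = 66/6 = 11; σ²_Electrical rough-in = ((21−5)/6)² = 7.111

Forward pass:
ES_Demolition = 0; EF_Demolition = 13
ES_Excavation = 0; EF_Excavation = 13
ES_Foundation = 0; EF_Foundation = 15
ES_Framing = max(EF_Excavation=13, EF_Foundation=15) = 15; EF_Framing = 15+9 = 24
ES_Roofing = max(EF_Demolition=13, EF_Foundation=15) = 15; EF_Roofing = 15+7 = 22
ES_Electrical rough-in = max(EF_Excavation=13, EF_Framing=24, EF_Roofing=22) = 24; EF_Electrical rough-in = 24+11 = 35
Expected project duration μ = 35 days. Critical path: Foundation → Framing → Electrical rough-in.

Variance along critical path = 7.111 + 0.444 + 7.111 = 14.667; σ = √14.667 = 3.830 days.
Z = (39 − 35) / 3.830 = 1.044
P(T ≤ 39) = Φ(1.044) ≈ 0.852

0.852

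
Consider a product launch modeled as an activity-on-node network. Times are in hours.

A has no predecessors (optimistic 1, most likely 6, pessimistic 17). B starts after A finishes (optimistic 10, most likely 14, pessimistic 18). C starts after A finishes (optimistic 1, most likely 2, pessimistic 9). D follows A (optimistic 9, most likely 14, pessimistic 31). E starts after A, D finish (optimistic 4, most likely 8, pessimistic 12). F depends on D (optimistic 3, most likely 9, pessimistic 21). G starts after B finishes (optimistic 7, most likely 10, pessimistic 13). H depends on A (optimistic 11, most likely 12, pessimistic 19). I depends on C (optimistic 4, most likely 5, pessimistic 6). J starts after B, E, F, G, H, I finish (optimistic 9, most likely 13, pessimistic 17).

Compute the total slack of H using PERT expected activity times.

te_A = (1 + 4·6 + 17)/6 = 42/6 = 7
te_B = (10 + 4·14 + 18)/6 = 84/6 = 14
te_C = (1 + 4·2 + 9)/6 = 18/6 = 3
te_D = (9 + 4·14 + 31)/6 = 96/6 = 16
te_E = (4 + 4·8 + 12)/6 = 48/6 = 8
te_F = (3 + 4·9 + 21)/6 = 60/6 = 10
te_G = (7 + 4·10 + 13)/6 = 60/6 = 10
te_H = (11 + 4·12 + 19)/6 = 78/6 = 13
te_I = (4 + 4·5 + 6)/6 = 30/6 = 5
te_J = (9 + 4·13 + 17)/6 = 78/6 = 13

Forward pass:
ES_A = 0; EF_A = 7
ES_B = 7; EF_B = 7+14 = 21
ES_C = 7; EF_C = 7+3 = 10
ES_D = 7; EF_D = 7+16 = 23
ES_E = max(EF_A=7, EF_D=23) = 23; EF_E = 23+8 = 31
ES_F = 23; EF_F = 23+10 = 33
ES_G = 21; EF_G = 21+10 = 31
ES_H = 7; EF_H = 7+13 = 20
ES_I = 10; EF_I = 10+5 = 15
ES_J = max(EF_B=21, EF_E=31, EF_F=33, EF_G=31, EF_H=20, EF_I=15) = 33; EF_J = 33+13 = 46
Expected project duration μ = 46 hours. Critical path: A → D → F → J.

Backward pass:
LF_J = 46; LS_J = 46−13 = 33
LF_I = LS_J = 33; LS_I = 33−5 = 28
LF_H = LS_J = 33; LS_H = 33−13 = 20
LF_G = LS_J = 33; LS_G = 33−10 = 23
LF_F = LS_J = 33; LS_F = 33−10 = 23
LF_E = LS_J = 33; LS_E = 33−8 = 25
LF_D = min(LS_E=25, LS_F=23) = 23; LS_D = 23−16 = 7
LF_C = LS_I = 28; LS_C = 28−3 = 25
LF_B = min(LS_G=23, LS_J=33) = 23; LS_B = 23−14 = 9
LF_A = min(LS_B=9, LS_C=25, LS_D=7, LS_E=25, LS_H=20) = 7; LS_A = 7−7 = 0
Slack_H = LS_H − ES_H = 20 − 7 = 13

13 hours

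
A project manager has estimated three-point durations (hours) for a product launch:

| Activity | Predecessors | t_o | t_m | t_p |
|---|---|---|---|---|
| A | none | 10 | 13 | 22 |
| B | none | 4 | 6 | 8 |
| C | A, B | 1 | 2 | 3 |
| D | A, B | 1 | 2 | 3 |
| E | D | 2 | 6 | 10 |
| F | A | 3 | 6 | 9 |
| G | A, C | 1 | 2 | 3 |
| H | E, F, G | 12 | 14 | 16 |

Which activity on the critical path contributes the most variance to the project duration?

A

te_A = (10 + 4·13 + 22)/6 = 84/6 = 14; σ²_A = ((22−10)/6)² = 4.000
te_B = (4 + 4·6 + 8)/6 = 36/6 = 6; σ²_B = ((8−4)/6)² = 0.444
te_C = (1 + 4·2 + 3)/6 = 12/6 = 2; σ²_C = ((3−1)/6)² = 0.111
te_D = (1 + 4·2 + 3)/6 = 12/6 = 2; σ²_D = ((3−1)/6)² = 0.111
te_E = (2 + 4·6 + 10)/6 = 36/6 = 6; σ²_E = ((10−2)/6)² = 1.778
te_F = (3 + 4·6 + 9)/6 = 36/6 = 6; σ²_F = ((9−3)/6)² = 1.000
te_G = (1 + 4·2 + 3)/6 = 12/6 = 2; σ²_G = ((3−1)/6)² = 0.111
te_H = (12 + 4·14 + 16)/6 = 84/6 = 14; σ²_H = ((16−12)/6)² = 0.444

Forward pass:
ES_A = 0; EF_A = 14
ES_B = 0; EF_B = 6
ES_C = max(EF_A=14, EF_B=6) = 14; EF_C = 14+2 = 16
ES_D = max(EF_A=14, EF_B=6) = 14; EF_D = 14+2 = 16
ES_E = 16; EF_E = 16+6 = 22
ES_F = 14; EF_F = 14+6 = 20
ES_G = max(EF_A=14, EF_C=16) = 16; EF_G = 16+2 = 18
ES_H = max(EF_E=22, EF_F=20, EF_G=18) = 22; EF_H = 22+14 = 36
Expected project duration μ = 36 hours. Critical path: A → D → E → H.

Variances on critical path: σ²_A=4.000, σ²_D=0.111, σ²_E=1.778, σ²_H=0.444.
Largest is σ²_A = 4.000.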